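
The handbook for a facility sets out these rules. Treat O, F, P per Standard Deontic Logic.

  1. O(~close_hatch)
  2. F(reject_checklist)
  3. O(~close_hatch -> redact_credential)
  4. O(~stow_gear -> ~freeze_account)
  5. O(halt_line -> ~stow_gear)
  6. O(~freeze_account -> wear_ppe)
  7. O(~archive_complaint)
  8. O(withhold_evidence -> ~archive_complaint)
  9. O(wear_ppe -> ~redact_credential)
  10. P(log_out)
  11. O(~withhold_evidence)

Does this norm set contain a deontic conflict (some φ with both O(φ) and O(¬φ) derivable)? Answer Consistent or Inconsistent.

Consistent

Premise 8 is O(withhold_evidence -> ~archive_complaint); even if O(~archive_complaint) held, inferring O(withhold_evidence) would be affirming the consequent — invalid.
So O(withhold_evidence) is not derivable, and the apparent clash with O(~withhold_evidence) does not arise.
A world satisfying every obligation exists (e.g. archive_complaint=false, close_hatch=false, freeze_account=true, halt_line=false, log_out=false, redact_credential=true, reject_checklist=false, stow_gear=true, wear_ppe=false, withhold_evidence=false); no atom is both obligatory and forbidden, so the set is consistent.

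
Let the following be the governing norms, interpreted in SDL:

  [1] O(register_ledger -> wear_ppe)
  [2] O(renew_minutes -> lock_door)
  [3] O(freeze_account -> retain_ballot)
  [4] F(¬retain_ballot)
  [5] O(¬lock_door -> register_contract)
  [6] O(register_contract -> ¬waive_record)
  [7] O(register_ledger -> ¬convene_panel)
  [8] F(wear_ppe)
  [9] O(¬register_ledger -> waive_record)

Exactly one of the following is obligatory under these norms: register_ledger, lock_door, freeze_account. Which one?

F(wear_ppe) at premise 8 means O(¬wear_ppe).
Premise 1 is O(register_ledger -> wear_ppe); contrapositively O(¬wear_ppe -> ¬register_ledger). Since O(¬wear_ppe) holds, K gives O(¬register_ledger).
From O(¬register_ledger) and premise 9, O(¬register_ledger -> waive_record), we obtain O(waive_record).
The contrapositive of premise 6 (O(register_contract -> ¬waive_record)) is O(waive_record -> ¬register_contract), and O(waive_record) is already established, so O(¬register_contract).
Premise 5 is O(¬lock_door -> register_contract); contrapositively O(¬register_contract -> lock_door). Since O(¬register_contract) holds, K gives O(lock_door).
So O(lock_door) holds — lock_door is obligatory. None of the other listed options is made obligatory by any chain of premises.

lock_door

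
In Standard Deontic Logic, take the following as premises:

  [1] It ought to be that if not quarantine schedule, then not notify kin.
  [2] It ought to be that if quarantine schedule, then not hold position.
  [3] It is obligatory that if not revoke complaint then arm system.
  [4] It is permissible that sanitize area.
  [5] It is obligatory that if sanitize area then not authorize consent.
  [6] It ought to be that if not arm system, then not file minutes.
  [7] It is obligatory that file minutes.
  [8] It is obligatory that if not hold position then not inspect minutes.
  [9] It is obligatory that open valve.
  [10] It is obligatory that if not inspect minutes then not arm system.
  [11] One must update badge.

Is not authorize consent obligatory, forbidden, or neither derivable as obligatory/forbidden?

Neither

Premise 5 is O(sanitize_area → ¬authorize_consent), but O(sanitize_area) is not derivable from the premises (the permission P(sanitize_area) asserts only ¬O(¬sanitize_area), not O(sanitize_area)), so it does not yield O(¬authorize_consent).
No premise or chain of K-axiom applications forces O(¬authorize_consent), and none forces O(authorize_consent). So ¬authorize_consent is neither obligatory nor forbidden under these norms.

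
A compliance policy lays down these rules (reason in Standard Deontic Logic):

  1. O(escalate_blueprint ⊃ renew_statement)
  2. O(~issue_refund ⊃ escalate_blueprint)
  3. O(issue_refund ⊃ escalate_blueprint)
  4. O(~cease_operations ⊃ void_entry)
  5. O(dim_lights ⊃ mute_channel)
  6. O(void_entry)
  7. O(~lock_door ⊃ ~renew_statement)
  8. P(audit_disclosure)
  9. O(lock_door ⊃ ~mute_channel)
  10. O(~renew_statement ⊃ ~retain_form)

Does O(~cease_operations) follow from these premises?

No

Premise 4 is O(~cease_operations ⊃ void_entry); even if O(void_entry) held, inferring O(~cease_operations) would be affirming the consequent — invalid.
No other premise forces O(~cease_operations). An ideal world satisfying every premise can still have ~cease_operations false, so O(~cease_operations) is not derivable.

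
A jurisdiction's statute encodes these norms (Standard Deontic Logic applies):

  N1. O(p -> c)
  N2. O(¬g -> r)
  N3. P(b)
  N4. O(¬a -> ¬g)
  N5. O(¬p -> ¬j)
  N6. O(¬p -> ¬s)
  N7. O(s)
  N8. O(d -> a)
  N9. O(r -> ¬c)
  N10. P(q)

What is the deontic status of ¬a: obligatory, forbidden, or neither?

From premise 7 we have O(s).
The contrapositive of premise 6 (O(¬p -> ¬s)) is O(s -> p), and O(s) is already established, so O(p).
Premise 1 is O(p -> c); since O(p), deontic closure gives O(c).
The contrapositive of premise 9 (O(r -> ¬c)) is O(c -> ¬r), and O(c) is already established, so O(¬r).
Premise 2 is O(¬g -> r); contrapositively O(¬r -> g). Since O(¬r) holds, K gives O(g).
Premise 4, O(¬a -> ¬g), contraposes to O(g -> a); with O(g) we get O(a).
Premises 3, 5, 8, 10 do not contribute to this derivation.
Thus O(a), which is F(¬a): ¬a is forbidden.

Forbidden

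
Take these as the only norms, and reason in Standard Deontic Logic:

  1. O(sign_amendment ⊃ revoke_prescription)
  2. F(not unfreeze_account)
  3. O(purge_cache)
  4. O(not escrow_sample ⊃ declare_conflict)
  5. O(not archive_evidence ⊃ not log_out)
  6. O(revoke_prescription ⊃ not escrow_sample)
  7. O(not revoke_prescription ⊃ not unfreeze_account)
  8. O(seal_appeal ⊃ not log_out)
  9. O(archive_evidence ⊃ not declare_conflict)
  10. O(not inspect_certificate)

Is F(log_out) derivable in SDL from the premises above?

Yes

Premise 2, F(not unfreeze_account), is equivalent to O(unfreeze_account).
The contrapositive of premise 7 (O(not revoke_prescription ⊃ not unfreeze_account)) is O(unfreeze_account ⊃ revoke_prescription), and O(unfreeze_account) is already established, so O(revoke_prescription).
Applying K to premise 6 (O(revoke_prescription ⊃ not escrow_sample)) and O(revoke_prescription) yields O(not escrow_sample).
Applying K to premise 4 (O(not escrow_sample ⊃ declare_conflict)) and O(not escrow_sample) yields O(declare_conflict).
The contrapositive of premise 9 (O(archive_evidence ⊃ not declare_conflict)) is O(declare_conflict ⊃ not archive_evidence), and O(declare_conflict) is already established, so O(not archive_evidence).
Applying K to premise 5 (O(not archive_evidence ⊃ not log_out)) and O(not archive_evidence) yields O(not log_out).
Premises 1, 3, 8, 10 do not contribute to this derivation.
So O(not log_out) holds, i.e. F(log_out). The claim follows.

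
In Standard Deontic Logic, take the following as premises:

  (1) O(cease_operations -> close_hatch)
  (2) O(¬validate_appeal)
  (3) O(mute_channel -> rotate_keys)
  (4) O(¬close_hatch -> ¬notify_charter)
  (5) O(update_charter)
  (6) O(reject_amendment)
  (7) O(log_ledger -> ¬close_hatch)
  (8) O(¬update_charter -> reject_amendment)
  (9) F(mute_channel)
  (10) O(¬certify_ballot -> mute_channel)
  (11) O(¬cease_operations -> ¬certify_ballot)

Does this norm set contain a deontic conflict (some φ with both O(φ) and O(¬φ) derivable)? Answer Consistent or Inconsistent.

Premise 8 is O(¬update_charter -> reject_amendment); even if O(reject_amendment) held, inferring O(¬update_charter) would be affirming the consequent — invalid.
So O(¬update_charter) is not derivable, and the apparent clash with O(update_charter) does not arise.
A world satisfying every obligation exists (e.g. cease_operations=true, certify_ballot=true, close_hatch=true, log_ledger=false, mute_channel=false, notify_charter=false, reject_amendment=true, rotate_keys=false, update_charter=true, validate_appeal=false); no atom is both obligatory and forbidden, so the set is consistent.

Consistent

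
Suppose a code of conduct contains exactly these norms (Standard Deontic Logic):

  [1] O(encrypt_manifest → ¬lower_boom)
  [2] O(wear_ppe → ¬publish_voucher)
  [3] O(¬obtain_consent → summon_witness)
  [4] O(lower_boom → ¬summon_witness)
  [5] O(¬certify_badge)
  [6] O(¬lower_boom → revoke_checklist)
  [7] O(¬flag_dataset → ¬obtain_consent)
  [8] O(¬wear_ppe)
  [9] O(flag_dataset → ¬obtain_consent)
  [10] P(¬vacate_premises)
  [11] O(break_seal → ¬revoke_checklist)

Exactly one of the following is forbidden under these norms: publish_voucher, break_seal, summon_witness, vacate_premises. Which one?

break_seal

Premises 7 and 9 cover both cases: O(¬flag_dataset → ¬obtain_consent) and O(flag_dataset → ¬obtain_consent). Since ¬flag_dataset ∨ flag_dataset is a tautology, O(¬obtain_consent) follows.
Applying K to premise 3 (O(¬obtain_consent → summon_witness)) and O(¬obtain_consent) yields O(summon_witness).
The contrapositive of premise 4 (O(lower_boom → ¬summon_witness)) is O(summon_witness → ¬lower_boom), and O(summon_witness) is already established, so O(¬lower_boom).
Premise 6 is O(¬lower_boom → revoke_checklist); since O(¬lower_boom), deontic closure gives O(revoke_checklist).
Premise 11, O(break_seal → ¬revoke_checklist), contraposes to O(revoke_checklist → ¬break_seal); with O(revoke_checklist) we get O(¬break_seal).
So O(¬break_seal) holds, i.e. break_seal is forbidden. None of the other listed options is forbidden under the premises.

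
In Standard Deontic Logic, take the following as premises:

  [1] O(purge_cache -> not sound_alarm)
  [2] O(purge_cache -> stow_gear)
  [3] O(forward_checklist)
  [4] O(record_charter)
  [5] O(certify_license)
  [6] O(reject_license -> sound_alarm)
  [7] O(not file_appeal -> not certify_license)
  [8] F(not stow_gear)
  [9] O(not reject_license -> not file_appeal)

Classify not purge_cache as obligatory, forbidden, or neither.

Obligatory

Premise 5 states O(certify_license) outright.
Premise 7, O(not file_appeal -> not certify_license), contraposes to O(certify_license -> file_appeal); with O(certify_license) we get O(file_appeal).
Premise 9 is O(not reject_license -> not file_appeal); contrapositively O(file_appeal -> reject_license). Since O(file_appeal) holds, K gives O(reject_license).
Applying K to premise 6 (O(reject_license -> sound_alarm)) and O(reject_license) yields O(sound_alarm).
Premise 1, O(purge_cache -> not sound_alarm), contraposes to O(sound_alarm -> not purge_cache); with O(sound_alarm) we get O(not purge_cache).
Premises 2, 3, 4, 8 do not contribute to this derivation.
Hence not purge_cache is obligatory.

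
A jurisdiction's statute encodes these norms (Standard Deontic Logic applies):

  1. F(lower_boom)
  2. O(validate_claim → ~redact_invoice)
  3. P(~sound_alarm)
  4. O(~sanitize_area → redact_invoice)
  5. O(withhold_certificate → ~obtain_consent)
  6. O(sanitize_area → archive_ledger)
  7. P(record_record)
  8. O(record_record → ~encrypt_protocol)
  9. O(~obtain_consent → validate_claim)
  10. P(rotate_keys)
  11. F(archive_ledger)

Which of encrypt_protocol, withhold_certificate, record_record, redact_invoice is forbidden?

withhold_certificate

Premise 11 is F(archive_ledger), i.e. O(~archive_ledger).
The contrapositive of premise 6 (O(sanitize_area → archive_ledger)) is O(~archive_ledger → ~sanitize_area), and O(~archive_ledger) is already established, so O(~sanitize_area).
Applying K to premise 4 (O(~sanitize_area → redact_invoice)) and O(~sanitize_area) yields O(redact_invoice).
Premise 2, O(validate_claim → ~redact_invoice), contraposes to O(redact_invoice → ~validate_claim); with O(redact_invoice) we get O(~validate_claim).
Premise 9, O(~obtain_consent → validate_claim), contraposes to O(~validate_claim → obtain_consent); with O(~validate_claim) we get O(obtain_consent).
Premise 5, O(withhold_certificate → ~obtain_consent), contraposes to O(obtain_consent → ~withhold_certificate); with O(obtain_consent) we get O(~withhold_certificate).
So O(~withhold_certificate) holds, i.e. withhold_certificate is forbidden. None of the other listed options is forbidden under the premises.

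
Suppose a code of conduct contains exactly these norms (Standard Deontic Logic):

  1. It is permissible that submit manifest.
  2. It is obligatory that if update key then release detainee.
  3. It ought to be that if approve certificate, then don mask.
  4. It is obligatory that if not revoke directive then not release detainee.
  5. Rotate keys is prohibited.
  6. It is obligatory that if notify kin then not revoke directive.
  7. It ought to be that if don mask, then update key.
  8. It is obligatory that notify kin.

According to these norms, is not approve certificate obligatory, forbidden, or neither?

Obligatory

Premise 8 states O(notify_kin) outright.
From O(notify_kin) and premise 6, O(notify_kin → ¬revoke_directive), we obtain O(¬revoke_directive).
With premise 4, O(¬revoke_directive → ¬release_detainee), the K-axiom yields O(¬release_detainee).
The contrapositive of premise 2 (O(update_key → release_detainee)) is O(¬release_detainee → ¬update_key), and O(¬release_detainee) is already established, so O(¬update_key).
Premise 7 is O(don_mask → update_key); contrapositively O(¬update_key → ¬don_mask). Since O(¬update_key) holds, K gives O(¬don_mask).
Premise 3 is O(approve_certificate → don_mask); contrapositively O(¬don_mask → ¬approve_certificate). Since O(¬don_mask) holds, K gives O(¬approve_certificate).
Premises 1, 5 do not contribute to this derivation.
Hence ¬approve_certificate is obligatory.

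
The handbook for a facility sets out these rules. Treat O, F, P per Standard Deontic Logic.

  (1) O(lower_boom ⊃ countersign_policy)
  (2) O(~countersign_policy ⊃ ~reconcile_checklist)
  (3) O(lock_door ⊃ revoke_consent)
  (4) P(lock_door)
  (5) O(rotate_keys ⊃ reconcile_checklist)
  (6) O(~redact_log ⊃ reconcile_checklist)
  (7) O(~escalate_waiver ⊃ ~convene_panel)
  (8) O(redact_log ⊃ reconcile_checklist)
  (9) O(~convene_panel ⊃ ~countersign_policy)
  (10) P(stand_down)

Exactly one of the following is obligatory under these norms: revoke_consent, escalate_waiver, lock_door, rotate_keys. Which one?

escalate_waiver

By case analysis on redact_log: premise 8 gives O(redact_log ⊃ reconcile_checklist) and premise 6 gives O(~redact_log ⊃ reconcile_checklist), so O(reconcile_checklist) either way.
The contrapositive of premise 2 (O(~countersign_policy ⊃ ~reconcile_checklist)) is O(reconcile_checklist ⊃ countersign_policy), and O(reconcile_checklist) is already established, so O(countersign_policy).
Premise 9, O(~convene_panel ⊃ ~countersign_policy), contraposes to O(countersign_policy ⊃ convene_panel); with O(countersign_policy) we get O(convene_panel).
The contrapositive of premise 7 (O(~escalate_waiver ⊃ ~convene_panel)) is O(convene_panel ⊃ escalate_waiver), and O(convene_panel) is already established, so O(escalate_waiver).
So O(escalate_waiver) holds — escalate_waiver is obligatory. None of the other listed options is made obligatory by any chain of premises.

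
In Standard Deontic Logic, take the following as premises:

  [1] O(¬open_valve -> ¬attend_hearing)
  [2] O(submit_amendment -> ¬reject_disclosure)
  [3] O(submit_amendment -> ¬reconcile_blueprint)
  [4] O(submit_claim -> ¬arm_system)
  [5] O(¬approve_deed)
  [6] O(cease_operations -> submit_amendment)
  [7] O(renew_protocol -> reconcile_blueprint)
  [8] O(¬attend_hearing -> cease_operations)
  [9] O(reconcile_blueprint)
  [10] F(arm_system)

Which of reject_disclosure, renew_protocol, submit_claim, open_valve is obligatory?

open_valve

Premise 9 gives O(reconcile_blueprint).
Premise 3, O(submit_amendment -> ¬reconcile_blueprint), contraposes to O(reconcile_blueprint -> ¬submit_amendment); with O(reconcile_blueprint) we get O(¬submit_amendment).
Premise 6, O(cease_operations -> submit_amendment), contraposes to O(¬submit_amendment -> ¬cease_operations); with O(¬submit_amendment) we get O(¬cease_operations).
The contrapositive of premise 8 (O(¬attend_hearing -> cease_operations)) is O(¬cease_operations -> attend_hearing), and O(¬cease_operations) is already established, so O(attend_hearing).
The contrapositive of premise 1 (O(¬open_valve -> ¬attend_hearing)) is O(attend_hearing -> open_valve), and O(attend_hearing) is already established, so O(open_valve).
So O(open_valve) holds — open_valve is obligatory. None of the other listed options is made obligatory by any chain of premises.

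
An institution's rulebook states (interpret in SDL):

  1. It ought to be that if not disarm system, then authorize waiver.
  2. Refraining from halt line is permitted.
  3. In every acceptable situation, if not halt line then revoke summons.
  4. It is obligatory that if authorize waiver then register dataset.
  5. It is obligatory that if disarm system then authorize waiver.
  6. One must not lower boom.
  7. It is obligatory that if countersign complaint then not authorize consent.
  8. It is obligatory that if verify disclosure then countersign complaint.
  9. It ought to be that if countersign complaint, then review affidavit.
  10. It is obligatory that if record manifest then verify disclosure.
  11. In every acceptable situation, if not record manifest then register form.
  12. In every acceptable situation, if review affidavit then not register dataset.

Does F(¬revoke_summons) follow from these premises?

No

Premise 3 is O(¬halt_line → revoke_summons), but O(¬halt_line) is not derivable from the premises (the permission P(¬halt_line) asserts only ¬O(halt_line), not O(¬halt_line)), so it does not yield O(revoke_summons).
No other premise forces O(revoke_summons). An ideal world satisfying every premise can still have ¬revoke_summons true, so F(¬revoke_summons) is not derivable.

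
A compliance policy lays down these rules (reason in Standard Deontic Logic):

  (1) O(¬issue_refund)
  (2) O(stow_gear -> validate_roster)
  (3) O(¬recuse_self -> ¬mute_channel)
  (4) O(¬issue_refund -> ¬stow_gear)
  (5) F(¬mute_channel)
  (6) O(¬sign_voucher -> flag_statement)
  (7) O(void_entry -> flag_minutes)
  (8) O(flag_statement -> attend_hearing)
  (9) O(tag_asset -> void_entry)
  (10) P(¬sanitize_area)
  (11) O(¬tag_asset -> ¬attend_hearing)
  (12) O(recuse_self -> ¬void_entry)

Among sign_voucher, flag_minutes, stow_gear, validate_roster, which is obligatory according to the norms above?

Premise 5, F(¬mute_channel), is equivalent to O(mute_channel).
Premise 3, O(¬recuse_self -> ¬mute_channel), contraposes to O(mute_channel -> recuse_self); with O(mute_channel) we get O(recuse_self).
From O(recuse_self) and premise 12, O(recuse_self -> ¬void_entry), we obtain O(¬void_entry).
The contrapositive of premise 9 (O(tag_asset -> void_entry)) is O(¬void_entry -> ¬tag_asset), and O(¬void_entry) is already established, so O(¬tag_asset).
Premise 11 is O(¬tag_asset -> ¬attend_hearing); since O(¬tag_asset), deontic closure gives O(¬attend_hearing).
Premise 8 is O(flag_statement -> attend_hearing); contrapositively O(¬attend_hearing -> ¬flag_statement). Since O(¬attend_hearing) holds, K gives O(¬flag_statement).
The contrapositive of premise 6 (O(¬sign_voucher -> flag_statement)) is O(¬flag_statement -> sign_voucher), and O(¬flag_statement) is already established, so O(sign_voucher).
So O(sign_voucher) holds — sign_voucher is obligatory. None of the other listed options is made obligatory by any chain of premises.

sign_voucher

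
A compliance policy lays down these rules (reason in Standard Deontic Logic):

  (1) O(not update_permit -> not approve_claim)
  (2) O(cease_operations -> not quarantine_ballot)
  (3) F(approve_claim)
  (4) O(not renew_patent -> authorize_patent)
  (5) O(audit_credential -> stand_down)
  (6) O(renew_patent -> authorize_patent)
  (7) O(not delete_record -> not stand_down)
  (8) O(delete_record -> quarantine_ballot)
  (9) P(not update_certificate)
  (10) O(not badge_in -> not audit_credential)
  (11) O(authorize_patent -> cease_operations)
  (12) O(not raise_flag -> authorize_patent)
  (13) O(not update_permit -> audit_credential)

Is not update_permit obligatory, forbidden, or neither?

Forbidden

Premises 6 and 4 are O(renew_patent -> authorize_patent) and O(not renew_patent -> authorize_patent); every ideal world satisfies renew_patent or not renew_patent, so in either case authorize_patent holds — hence O(authorize_patent).
From O(authorize_patent) and premise 11, O(authorize_patent -> cease_operations), we obtain O(cease_operations).
Applying K to premise 2 (O(cease_operations -> not quarantine_ballot)) and O(cease_operations) yields O(not quarantine_ballot).
The contrapositive of premise 8 (O(delete_record -> quarantine_ballot)) is O(not quarantine_ballot -> not delete_record), and O(not quarantine_ballot) is already established, so O(not delete_record).
Premise 7 is O(not delete_record -> not stand_down); since O(not delete_record), deontic closure gives O(not stand_down).
Premise 5, O(audit_credential -> stand_down), contraposes to O(not stand_down -> not audit_credential); with O(not stand_down) we get O(not audit_credential).
Premise 13, O(not update_permit -> audit_credential), contraposes to O(not audit_credential -> update_permit); with O(not audit_credential) we get O(update_permit).
Premises 1, 3, 9, 10, 12 do not contribute to this derivation.
Thus O(update_permit), which is F(not update_permit): not update_permit is forbidden.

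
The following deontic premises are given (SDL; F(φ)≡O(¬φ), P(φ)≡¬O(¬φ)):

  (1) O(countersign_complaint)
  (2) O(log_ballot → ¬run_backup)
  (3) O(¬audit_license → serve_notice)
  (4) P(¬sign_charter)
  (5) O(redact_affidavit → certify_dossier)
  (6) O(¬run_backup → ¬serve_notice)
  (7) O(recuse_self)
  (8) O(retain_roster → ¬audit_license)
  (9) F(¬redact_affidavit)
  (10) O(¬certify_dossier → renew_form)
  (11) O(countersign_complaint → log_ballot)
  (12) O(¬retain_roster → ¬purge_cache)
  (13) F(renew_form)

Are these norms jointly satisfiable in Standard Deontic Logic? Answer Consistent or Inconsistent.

Premise 10 is O(¬certify_dossier → renew_form), but O(¬certify_dossier) is not derivable from the premises, so it does not yield O(renew_form).
So O(renew_form) is not derivable, and the apparent clash with O(¬renew_form) does not arise.
A world satisfying every obligation exists (e.g. audit_license=true, certify_dossier=true, countersign_complaint=true, log_ballot=true, purge_cache=false, recuse_self=true, redact_affidavit=true, renew_form=false, retain_roster=false, run_backup=false, serve_notice=false, sign_charter=false); no atom is both obligatory and forbidden, so the set is consistent.

Consistent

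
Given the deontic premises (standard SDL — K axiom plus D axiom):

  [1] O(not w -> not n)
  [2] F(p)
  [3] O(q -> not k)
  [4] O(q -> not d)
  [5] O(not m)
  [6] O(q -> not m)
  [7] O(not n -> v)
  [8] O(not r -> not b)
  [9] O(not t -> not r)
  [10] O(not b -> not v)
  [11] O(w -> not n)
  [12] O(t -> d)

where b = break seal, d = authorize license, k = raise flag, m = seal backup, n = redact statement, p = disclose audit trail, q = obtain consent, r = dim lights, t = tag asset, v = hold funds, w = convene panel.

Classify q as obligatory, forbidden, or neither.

Forbidden

By case analysis on w: premise 11 gives O(w -> not n) and premise 1 gives O(not w -> not n), so O(not n) either way.
With premise 7, O(not n -> v), the K-axiom yields O(v).
The contrapositive of premise 10 (O(not b -> not v)) is O(v -> b), and O(v) is already established, so O(b).
The contrapositive of premise 8 (O(not r -> not b)) is O(b -> r), and O(b) is already established, so O(r).
Premise 9, O(not t -> not r), contraposes to O(r -> t); with O(r) we get O(t).
Applying K to premise 12 (O(t -> d)) and O(t) yields O(d).
Premise 4, O(q -> not d), contraposes to O(d -> not q); with O(d) we get O(not q).
Premises 2, 3, 5, 6 do not contribute to this derivation.
Thus O(not q), which is F(q): q is forbidden.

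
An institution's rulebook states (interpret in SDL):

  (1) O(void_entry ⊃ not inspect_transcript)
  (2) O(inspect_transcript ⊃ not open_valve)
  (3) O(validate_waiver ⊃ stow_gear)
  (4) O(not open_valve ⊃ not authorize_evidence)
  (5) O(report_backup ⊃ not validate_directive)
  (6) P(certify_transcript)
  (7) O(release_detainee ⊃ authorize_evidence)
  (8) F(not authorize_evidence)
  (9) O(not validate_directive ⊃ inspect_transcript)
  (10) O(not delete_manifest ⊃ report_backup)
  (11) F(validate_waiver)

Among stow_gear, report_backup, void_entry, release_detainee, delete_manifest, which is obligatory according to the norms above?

delete_manifest

Premise 8, F(not authorize_evidence), is equivalent to O(authorize_evidence).
Premise 4, O(not open_valve ⊃ not authorize_evidence), contraposes to O(authorize_evidence ⊃ open_valve); with O(authorize_evidence) we get O(open_valve).
Premise 2, O(inspect_transcript ⊃ not open_valve), contraposes to O(open_valve ⊃ not inspect_transcript); with O(open_valve) we get O(not inspect_transcript).
The contrapositive of premise 9 (O(not validate_directive ⊃ inspect_transcript)) is O(not inspect_transcript ⊃ validate_directive), and O(not inspect_transcript) is already established, so O(validate_directive).
The contrapositive of premise 5 (O(report_backup ⊃ not validate_directive)) is O(validate_directive ⊃ not report_backup), and O(validate_directive) is already established, so O(not report_backup).
The contrapositive of premise 10 (O(not delete_manifest ⊃ report_backup)) is O(not report_backup ⊃ delete_manifest), and O(not report_backup) is already established, so O(delete_manifest).
So O(delete_manifest) holds — delete_manifest is obligatory. None of the other listed options is made obligatory by any chain of premises.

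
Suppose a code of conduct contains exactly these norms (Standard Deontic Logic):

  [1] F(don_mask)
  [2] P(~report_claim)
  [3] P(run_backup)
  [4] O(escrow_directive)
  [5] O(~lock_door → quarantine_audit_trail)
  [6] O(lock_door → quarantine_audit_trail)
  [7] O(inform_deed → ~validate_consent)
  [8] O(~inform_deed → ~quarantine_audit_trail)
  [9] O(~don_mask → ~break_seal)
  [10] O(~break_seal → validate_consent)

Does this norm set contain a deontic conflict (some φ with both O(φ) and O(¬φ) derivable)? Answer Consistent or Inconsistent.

Inconsistent

By case analysis on ~lock_door: premise 5 gives O(~lock_door → quarantine_audit_trail) and premise 6 gives O(lock_door → quarantine_audit_trail), so O(quarantine_audit_trail) either way.
Premise 8, O(~inform_deed → ~quarantine_audit_trail), contraposes to O(quarantine_audit_trail → inform_deed); with O(quarantine_audit_trail) we get O(inform_deed).
From O(inform_deed) and premise 7, O(inform_deed → ~validate_consent), we obtain O(~validate_consent).
Premise 10, O(~break_seal → validate_consent), contraposes to O(~validate_consent → break_seal); with O(~validate_consent) we get O(break_seal).
Premise 9 is O(~don_mask → ~break_seal); contrapositively O(break_seal → don_mask). Since O(break_seal) holds, K gives O(don_mask).
However, F(don_mask) at premise 1 amounts to O(~don_mask).
We now have both O(don_mask) and O(~don_mask) — don_mask is simultaneously obligatory and forbidden, violating the D-axiom.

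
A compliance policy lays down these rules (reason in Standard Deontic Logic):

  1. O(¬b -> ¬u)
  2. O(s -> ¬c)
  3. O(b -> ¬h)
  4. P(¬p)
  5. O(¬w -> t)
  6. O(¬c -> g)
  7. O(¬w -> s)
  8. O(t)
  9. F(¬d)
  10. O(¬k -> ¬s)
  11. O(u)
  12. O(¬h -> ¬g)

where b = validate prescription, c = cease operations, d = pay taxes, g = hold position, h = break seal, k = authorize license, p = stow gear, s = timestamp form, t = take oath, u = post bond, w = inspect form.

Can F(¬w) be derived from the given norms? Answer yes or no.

From premise 11 we have O(u).
Premise 1, O(¬b -> ¬u), contraposes to O(u -> b); with O(u) we get O(b).
With premise 3, O(b -> ¬h), the K-axiom yields O(¬h).
Applying K to premise 12 (O(¬h -> ¬g)) and O(¬h) yields O(¬g).
Premise 6 is O(¬c -> g); contrapositively O(¬g -> c). Since O(¬g) holds, K gives O(c).
Premise 2 is O(s -> ¬c); contrapositively O(c -> ¬s). Since O(c) holds, K gives O(¬s).
The contrapositive of premise 7 (O(¬w -> s)) is O(¬s -> w), and O(¬s) is already established, so O(w).
Premises 4, 5, 8, 9, 10 do not contribute to this derivation.
So O(w) holds, i.e. F(¬w). The claim follows.

Yes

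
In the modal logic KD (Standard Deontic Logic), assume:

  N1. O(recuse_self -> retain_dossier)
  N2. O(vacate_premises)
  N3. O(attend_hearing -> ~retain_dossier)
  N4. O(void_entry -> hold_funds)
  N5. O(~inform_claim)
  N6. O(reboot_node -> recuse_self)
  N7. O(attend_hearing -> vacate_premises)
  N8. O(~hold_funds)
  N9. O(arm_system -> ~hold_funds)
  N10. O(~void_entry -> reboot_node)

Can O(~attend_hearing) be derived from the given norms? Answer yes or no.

Yes

Premise 8 gives O(~hold_funds).
Premise 4 is O(void_entry -> hold_funds); contrapositively O(~hold_funds -> ~void_entry). Since O(~hold_funds) holds, K gives O(~void_entry).
Premise 10 is O(~void_entry -> reboot_node); since O(~void_entry), deontic closure gives O(reboot_node).
From O(reboot_node) and premise 6, O(reboot_node -> recuse_self), we obtain O(recuse_self).
With premise 1, O(recuse_self -> retain_dossier), the K-axiom yields O(retain_dossier).
Premise 3, O(attend_hearing -> ~retain_dossier), contraposes to O(retain_dossier -> ~attend_hearing); with O(retain_dossier) we get O(~attend_hearing).
Premises 2, 5, 7, 9 do not contribute to this derivation.
So O(~attend_hearing) follows.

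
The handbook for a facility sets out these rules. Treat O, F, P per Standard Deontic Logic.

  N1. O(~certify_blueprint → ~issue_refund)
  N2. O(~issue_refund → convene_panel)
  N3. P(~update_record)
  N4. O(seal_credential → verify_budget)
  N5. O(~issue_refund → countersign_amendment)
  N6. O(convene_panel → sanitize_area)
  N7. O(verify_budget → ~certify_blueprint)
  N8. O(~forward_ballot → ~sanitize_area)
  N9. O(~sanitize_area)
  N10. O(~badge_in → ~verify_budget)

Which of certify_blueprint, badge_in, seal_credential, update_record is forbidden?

From premise 9 we have O(~sanitize_area).
Premise 6, O(convene_panel → sanitize_area), contraposes to O(~sanitize_area → ~convene_panel); with O(~sanitize_area) we get O(~convene_panel).
Premise 2 is O(~issue_refund → convene_panel); contrapositively O(~convene_panel → issue_refund). Since O(~convene_panel) holds, K gives O(issue_refund).
Premise 1, O(~certify_blueprint → ~issue_refund), contraposes to O(issue_refund → certify_blueprint); with O(issue_refund) we get O(certify_blueprint).
The contrapositive of premise 7 (O(verify_budget → ~certify_blueprint)) is O(certify_blueprint → ~verify_budget), and O(certify_blueprint) is already established, so O(~verify_budget).
The contrapositive of premise 4 (O(seal_credential → verify_budget)) is O(~verify_budget → ~seal_credential), and O(~verify_budget) is already established, so O(~seal_credential).
So O(~seal_credential) holds, i.e. seal_credential is forbidden. None of the other listed options is forbidden under the premises.

seal_credential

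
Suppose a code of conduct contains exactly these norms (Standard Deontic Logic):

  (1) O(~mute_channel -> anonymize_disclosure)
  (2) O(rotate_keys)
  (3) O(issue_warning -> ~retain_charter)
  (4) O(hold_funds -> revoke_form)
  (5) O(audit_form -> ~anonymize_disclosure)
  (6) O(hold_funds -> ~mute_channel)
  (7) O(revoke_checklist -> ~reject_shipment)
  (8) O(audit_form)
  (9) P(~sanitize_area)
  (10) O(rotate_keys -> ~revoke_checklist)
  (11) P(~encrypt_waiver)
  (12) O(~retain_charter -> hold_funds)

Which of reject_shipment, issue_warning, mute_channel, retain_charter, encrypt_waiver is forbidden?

issue_warning

Premise 8 states O(audit_form) outright.
With premise 5, O(audit_form -> ~anonymize_disclosure), the K-axiom yields O(~anonymize_disclosure).
Premise 1, O(~mute_channel -> anonymize_disclosure), contraposes to O(~anonymize_disclosure -> mute_channel); with O(~anonymize_disclosure) we get O(mute_channel).
Premise 6, O(hold_funds -> ~mute_channel), contraposes to O(mute_channel -> ~hold_funds); with O(mute_channel) we get O(~hold_funds).
Premise 12 is O(~retain_charter -> hold_funds); contrapositively O(~hold_funds -> retain_charter). Since O(~hold_funds) holds, K gives O(retain_charter).
Premise 3 is O(issue_warning -> ~retain_charter); contrapositively O(retain_charter -> ~issue_warning). Since O(retain_charter) holds, K gives O(~issue_warning).
So O(~issue_warning) holds, i.e. issue_warning is forbidden. None of the other listed options is forbidden under the premises.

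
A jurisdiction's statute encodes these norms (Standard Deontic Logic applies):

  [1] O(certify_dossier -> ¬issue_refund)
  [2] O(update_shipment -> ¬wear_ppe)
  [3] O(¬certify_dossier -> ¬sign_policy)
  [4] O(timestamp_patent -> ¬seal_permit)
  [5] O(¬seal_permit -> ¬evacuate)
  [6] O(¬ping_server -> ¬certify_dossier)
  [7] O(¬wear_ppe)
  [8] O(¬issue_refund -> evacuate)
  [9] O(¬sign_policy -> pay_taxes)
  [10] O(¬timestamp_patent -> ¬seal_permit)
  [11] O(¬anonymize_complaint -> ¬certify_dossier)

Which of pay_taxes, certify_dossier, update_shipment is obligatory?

pay_taxes

By case analysis on ¬timestamp_patent: premise 10 gives O(¬timestamp_patent -> ¬seal_permit) and premise 4 gives O(timestamp_patent -> ¬seal_permit), so O(¬seal_permit) either way.
Premise 5 is O(¬seal_permit -> ¬evacuate); since O(¬seal_permit), deontic closure gives O(¬evacuate).
The contrapositive of premise 8 (O(¬issue_refund -> evacuate)) is O(¬evacuate -> issue_refund), and O(¬evacuate) is already established, so O(issue_refund).
The contrapositive of premise 1 (O(certify_dossier -> ¬issue_refund)) is O(issue_refund -> ¬certify_dossier), and O(issue_refund) is already established, so O(¬certify_dossier).
With premise 3, O(¬certify_dossier -> ¬sign_policy), the K-axiom yields O(¬sign_policy).
From O(¬sign_policy) and premise 9, O(¬sign_policy -> pay_taxes), we obtain O(pay_taxes).
So O(pay_taxes) holds — pay_taxes is obligatory. None of the other listed options is made obligatory by any chain of premises.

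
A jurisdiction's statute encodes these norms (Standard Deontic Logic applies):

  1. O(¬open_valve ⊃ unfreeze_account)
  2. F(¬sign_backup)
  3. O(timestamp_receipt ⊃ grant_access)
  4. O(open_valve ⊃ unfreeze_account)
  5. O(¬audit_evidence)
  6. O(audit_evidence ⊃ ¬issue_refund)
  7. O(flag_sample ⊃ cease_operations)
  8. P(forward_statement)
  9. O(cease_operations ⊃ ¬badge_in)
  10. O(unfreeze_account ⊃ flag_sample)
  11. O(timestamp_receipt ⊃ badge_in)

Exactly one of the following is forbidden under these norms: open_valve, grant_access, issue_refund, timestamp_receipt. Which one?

timestamp_receipt

Premises 1 and 4 cover both cases: O(¬open_valve ⊃ unfreeze_account) and O(open_valve ⊃ unfreeze_account). Since ¬open_valve ∨ open_valve is a tautology, O(unfreeze_account) follows.
Premise 10 is O(unfreeze_account ⊃ flag_sample); since O(unfreeze_account), deontic closure gives O(flag_sample).
Premise 7 is O(flag_sample ⊃ cease_operations); since O(flag_sample), deontic closure gives O(cease_operations).
From O(cease_operations) and premise 9, O(cease_operations ⊃ ¬badge_in), we obtain O(¬badge_in).
Premise 11 is O(timestamp_receipt ⊃ badge_in); contrapositively O(¬badge_in ⊃ ¬timestamp_receipt). Since O(¬badge_in) holds, K gives O(¬timestamp_receipt).
So O(¬timestamp_receipt) holds, i.e. timestamp_receipt is forbidden. None of the other listed options is forbidden under the premises.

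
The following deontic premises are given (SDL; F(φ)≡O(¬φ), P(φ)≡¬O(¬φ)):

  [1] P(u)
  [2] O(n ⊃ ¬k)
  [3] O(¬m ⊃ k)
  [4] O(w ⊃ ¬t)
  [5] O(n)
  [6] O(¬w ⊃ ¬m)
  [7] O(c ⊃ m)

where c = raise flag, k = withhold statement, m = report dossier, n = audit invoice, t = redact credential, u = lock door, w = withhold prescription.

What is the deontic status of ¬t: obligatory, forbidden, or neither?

Obligatory

Premise 5 gives O(n).
From O(n) and premise 2, O(n ⊃ ¬k), we obtain O(¬k).
Premise 3 is O(¬m ⊃ k); contrapositively O(¬k ⊃ m). Since O(¬k) holds, K gives O(m).
Premise 6, O(¬w ⊃ ¬m), contraposes to O(m ⊃ w); with O(m) we get O(w).
Applying K to premise 4 (O(w ⊃ ¬t)) and O(w) yields O(¬t).
Premises 1, 7 do not contribute to this derivation.
Hence ¬t is obligatory.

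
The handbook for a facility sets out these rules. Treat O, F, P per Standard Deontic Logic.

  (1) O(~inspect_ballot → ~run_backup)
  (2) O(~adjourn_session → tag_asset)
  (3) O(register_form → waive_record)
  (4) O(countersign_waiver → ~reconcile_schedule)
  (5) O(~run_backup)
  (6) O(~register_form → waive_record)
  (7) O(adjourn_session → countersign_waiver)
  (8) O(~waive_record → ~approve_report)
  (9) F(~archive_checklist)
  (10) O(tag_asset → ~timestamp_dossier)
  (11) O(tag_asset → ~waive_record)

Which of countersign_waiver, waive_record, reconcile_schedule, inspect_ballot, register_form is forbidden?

Premises 3 and 6 are O(register_form → waive_record) and O(~register_form → waive_record); every ideal world satisfies register_form or ~register_form, so in either case waive_record holds — hence O(waive_record).
The contrapositive of premise 11 (O(tag_asset → ~waive_record)) is O(waive_record → ~tag_asset), and O(waive_record) is already established, so O(~tag_asset).
Premise 2 is O(~adjourn_session → tag_asset); contrapositively O(~tag_asset → adjourn_session). Since O(~tag_asset) holds, K gives O(adjourn_session).
With premise 7, O(adjourn_session → countersign_waiver), the K-axiom yields O(countersign_waiver).
With premise 4, O(countersign_waiver → ~reconcile_schedule), the K-axiom yields O(~reconcile_schedule).
So O(~reconcile_schedule) holds, i.e. reconcile_schedule is forbidden. None of the other listed options is forbidden under the premises.

reconcile_schedule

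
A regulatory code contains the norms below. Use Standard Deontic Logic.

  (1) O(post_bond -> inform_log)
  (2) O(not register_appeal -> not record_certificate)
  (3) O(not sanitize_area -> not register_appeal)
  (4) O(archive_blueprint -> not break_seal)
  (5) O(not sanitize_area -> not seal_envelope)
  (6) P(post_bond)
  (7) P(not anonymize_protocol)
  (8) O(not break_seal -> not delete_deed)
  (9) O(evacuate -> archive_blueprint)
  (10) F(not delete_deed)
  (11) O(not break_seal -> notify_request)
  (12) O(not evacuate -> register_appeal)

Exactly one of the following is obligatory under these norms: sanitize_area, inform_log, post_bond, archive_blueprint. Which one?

sanitize_area

Premise 10, F(not delete_deed), is equivalent to O(delete_deed).
The contrapositive of premise 8 (O(not break_seal -> not delete_deed)) is O(delete_deed -> break_seal), and O(delete_deed) is already established, so O(break_seal).
The contrapositive of premise 4 (O(archive_blueprint -> not break_seal)) is O(break_seal -> not archive_blueprint), and O(break_seal) is already established, so O(not archive_blueprint).
Premise 9, O(evacuate -> archive_blueprint), contraposes to O(not archive_blueprint -> not evacuate); with O(not archive_blueprint) we get O(not evacuate).
Premise 12 is O(not evacuate -> register_appeal); since O(not evacuate), deontic closure gives O(register_appeal).
Premise 3 is O(not sanitize_area -> not register_appeal); contrapositively O(register_appeal -> sanitize_area). Since O(register_appeal) holds, K gives O(sanitize_area).
So O(sanitize_area) holds — sanitize_area is obligatory. None of the other listed options is made obligatory by any chain of premises.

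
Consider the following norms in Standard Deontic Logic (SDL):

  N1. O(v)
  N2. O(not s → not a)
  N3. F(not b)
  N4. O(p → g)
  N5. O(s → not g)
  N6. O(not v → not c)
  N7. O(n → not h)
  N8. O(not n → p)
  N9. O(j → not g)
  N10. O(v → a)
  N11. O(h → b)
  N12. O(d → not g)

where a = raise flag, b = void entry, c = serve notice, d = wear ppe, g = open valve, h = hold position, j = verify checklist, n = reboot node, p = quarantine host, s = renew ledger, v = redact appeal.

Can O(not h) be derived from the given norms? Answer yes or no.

Yes

Premise 1 gives O(v).
Applying K to premise 10 (O(v → a)) and O(v) yields O(a).
Premise 2 is O(not s → not a); contrapositively O(a → s). Since O(a) holds, K gives O(s).
With premise 5, O(s → not g), the K-axiom yields O(not g).
The contrapositive of premise 4 (O(p → g)) is O(not g → not p), and O(not g) is already established, so O(not p).
Premise 8 is O(not n → p); contrapositively O(not p → n). Since O(not p) holds, K gives O(n).
From O(n) and premise 7, O(n → not h), we obtain O(not h).
Premises 3, 6, 9, 11, 12 do not contribute to this derivation.
So O(not h) follows.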